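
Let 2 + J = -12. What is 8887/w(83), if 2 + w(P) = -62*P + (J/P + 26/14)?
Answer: -5163347/2990007 ≈ -1.7269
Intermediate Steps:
J = -14 (J = -2 - 12 = -14)
w(P) = -⅐ - 62*P - 14/P (w(P) = -2 + (-62*P + (-14/P + 26/14)) = -2 + (-62*P + (-14/P + 26*(1/14))) = -2 + (-62*P + (-14/P + 13/7)) = -2 + (-62*P + (13/7 - 14/P)) = -2 + (13/7 - 62*P - 14/P) = -⅐ - 62*P - 14/P)
8887/w(83) = 8887/(-⅐ - 62*83 - 14/83) = 8887/(-⅐ - 5146 - 14*1/83) = 8887/(-⅐ - 5146 - 14/83) = 8887/(-2990007/581) = 8887*(-581/2990007) = -5163347/2990007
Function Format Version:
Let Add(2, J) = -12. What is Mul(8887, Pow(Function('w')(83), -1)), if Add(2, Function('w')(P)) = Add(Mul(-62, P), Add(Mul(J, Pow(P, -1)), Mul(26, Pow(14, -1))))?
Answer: Rational(-5163347, 2990007) ≈ -1.7269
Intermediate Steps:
J = -14 (J = Add(-2, -12) = -14)
Function('w')(P) = Add(Rational(-1, 7), Mul(-62, P), Mul(-14, Pow(P, -1))) (Function('w')(P) = Add(-2, Add(Mul(-62, P), Add(Mul(-14, Pow(P, -1)), Mul(26, Pow(14, -1))))) = Add(-2, Add(Mul(-62, P), Add(Mul(-14, Pow(P, -1)), Mul(26, Rational(1, 14))))) = Add(-2, Add(Mul(-62, P), Add(Mul(-14, Pow(P, -1)), Rational(13, 7)))) = Add(-2, Add(Mul(-62, P), Add(Rational(13, 7), Mul(-14, Pow(P, -1))))) = Add(-2, Add(Rational(13, 7), Mul(-62, P), Mul(-14, Pow(P, -1)))) = Add(Rational(-1, 7), Mul(-62, P), Mul(-14, Pow(P, -1))))
Mul(8887, Pow(Function('w')(83), -1)) = Mul(8887, Pow(Add(Rational(-1, 7), Mul(-62, 83), Mul(-14, Pow(83, -1))), -1)) = Mul(8887, Pow(Add(Rational(-1, 7), -5146, Mul(-14, Rational(1, 83))), -1)) = Mul(8887, Pow(Add(Rational(-1, 7), -5146, Rational(-14, 83)), -1)) = Mul(8887, Pow(Rational(-2990007, 581), -1)) = Mul(8887, Rational(-581, 2990007)) = Rational(-5163347, 2990007)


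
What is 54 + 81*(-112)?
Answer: -9018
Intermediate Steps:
54 + 81*(-112) = 54 - 9072 = -9018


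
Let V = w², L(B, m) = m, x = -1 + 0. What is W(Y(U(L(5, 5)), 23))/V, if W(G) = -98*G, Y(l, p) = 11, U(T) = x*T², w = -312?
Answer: -539/48672 ≈ -0.011074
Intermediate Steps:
x = -1
V = 97344 (V = (-312)² = 97344)
U(T) = -T²
W(Y(U(L(5, 5)), 23))/V = -98*11/97344 = -1078*1/97344 = -539/48672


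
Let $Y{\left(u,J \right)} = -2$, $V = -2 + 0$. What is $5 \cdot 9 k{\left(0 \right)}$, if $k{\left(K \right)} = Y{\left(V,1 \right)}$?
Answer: $-90$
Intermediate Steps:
$V = -2$
$k{\left(K \right)} = -2$
$5 \cdot 9 k{\left(0 \right)} = 5 \cdot 9 \left(-2\right) = 45 \left(-2\right) = -90$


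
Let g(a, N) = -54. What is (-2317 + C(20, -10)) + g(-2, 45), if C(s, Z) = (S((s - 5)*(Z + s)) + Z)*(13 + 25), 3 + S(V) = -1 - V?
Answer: -8603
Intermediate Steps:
S(V) = -4 - V (S(V) = -3 + (-1 - V) = -4 - V)
C(s, Z) = -152 + 38*Z - 38*(-5 + s)*(Z + s) (C(s, Z) = ((-4 - (s - 5)*(Z + s)) + Z)*(13 + 25) = ((-4 - (-5 + s)*(Z + s)) + Z)*38 = (-4 + Z - (-5 + s)*(Z + s))*38 = -152 + 38*Z - 38*(-5 + s)*(Z + s))
(-2317 + C(20, -10)) + g(-2, 45) = (-2317 + (-152 - 38*20² + 190*20 + 228*(-10) - 38*(-10)*20)) - 54 = (-2317 + (-152 - 38*400 + 3800 - 2280 + 7600)) - 54 = (-2317 + (-152 - 15200 + 3800 - 2280 + 7600)) - 54 = (-2317 - 6232) - 54 = -8549 - 54 = -8603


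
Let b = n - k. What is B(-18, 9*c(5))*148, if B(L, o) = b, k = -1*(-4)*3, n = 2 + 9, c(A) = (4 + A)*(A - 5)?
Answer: -148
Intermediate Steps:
c(A) = (-5 + A)*(4 + A) (c(A) = (4 + A)*(-5 + A) = (-5 + A)*(4 + A))
n = 11
k = 12 (k = 4*3 = 12)
b = -1 (b = 11 - 1*12 = 11 - 12 = -1)
B(L, o) = -1
B(-18, 9*c(5))*148 = -1*148 = -148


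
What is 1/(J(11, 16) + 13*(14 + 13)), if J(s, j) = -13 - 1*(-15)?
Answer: 1/353 ≈ 0.0028329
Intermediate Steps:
J(s, j) = 2 (J(s, j) = -13 + 15 = 2)
1/(J(11, 16) + 13*(14 + 13)) = 1/(2 + 13*(14 + 13)) = 1/(2 + 13*27) = 1/(2 + 351) = 1/353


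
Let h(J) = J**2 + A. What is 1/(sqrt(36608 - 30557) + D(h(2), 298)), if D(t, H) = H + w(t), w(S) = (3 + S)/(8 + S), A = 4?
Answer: 25488/7096595 - 256*sqrt(6051)/21289785 ≈ 0.0026562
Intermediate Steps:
h(J) = 4 + J**2 (h(J) = J**2 + 4 = 4 + J**2)
w(S) = (3 + S)/(8 + S)
D(t, H) = H + (3 + t)/(8 + t)
1/(sqrt(36608 - 30557) + D(h(2), 298)) = 1/(sqrt(36608 - 30557) + (3 + (4 + 2**2) + 298*(8 + (4 + 2**2)))/(8 + (4 + 2**2))) = 1/(sqrt(6051) + (3 + (4 + 4) + 298*(8 + (4 + 4)))/(8 + (4 + 4))) = 1/(sqrt(6051) + (3 + 8 + 298*(8 + 8))/(8 + 8)) = 1/(sqrt(6051) + (3 + 8 + 298*16)/16) = 1/(sqrt(6051) + (3 + 8 + 4768)/16) = 1/(sqrt(6051) + (1/16)*4779) = 1/(sqrt(6051) + 4779/16) = 1/(4779/16 + sqrt(6051))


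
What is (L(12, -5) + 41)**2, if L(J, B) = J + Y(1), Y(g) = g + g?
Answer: 3025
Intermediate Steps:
Y(g) = 2*g
L(J, B) = 2 + J (L(J, B) = J + 2*1 = J + 2 = 2 + J)
(L(12, -5) + 41)**2 = ((2 + 12) + 41)**2 = (14 + 41)**2 = 55**2 = 3025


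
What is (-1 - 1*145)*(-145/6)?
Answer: 10585/3 ≈ 3528.3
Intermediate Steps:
(-1 - 1*145)*(-145/6) = (-1 - 145)*(-145*1/6) = -146*(-145/6) = 10585/3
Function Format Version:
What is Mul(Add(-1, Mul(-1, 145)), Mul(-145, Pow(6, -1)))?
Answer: Rational(10585, 3) ≈ 3528.3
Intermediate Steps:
Mul(Add(-1, Mul(-1, 145)), Mul(-145, Pow(6, -1))) = Mul(Add(-1, -145), Mul(-145, Rational(1, 6))) = Mul(-146, Rational(-145, 6)) = Rational(10585, 3)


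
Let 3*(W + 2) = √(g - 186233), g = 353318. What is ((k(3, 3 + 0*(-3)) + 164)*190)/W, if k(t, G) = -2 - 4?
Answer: 60040/18561 + 30020*√18565/18561 ≈ 223.61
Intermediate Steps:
k(t, G) = -6
W = -2 + √18565 (W = -2 + √(353318 - 186233)/3 = -2 + √167085/3 = -2 + (3*√18565)/3 = -2 + √18565 ≈ 134.25)
((k(3, 3 + 0*(-3)) + 164)*190)/W = ((-6 + 164)*190)/(-2 + √18565) = (158*190)/(-2 + √18565) = 30020/(-2 + √18565)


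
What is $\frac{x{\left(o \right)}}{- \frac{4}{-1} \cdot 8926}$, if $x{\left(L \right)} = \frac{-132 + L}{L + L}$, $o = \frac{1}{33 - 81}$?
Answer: $\frac{6337}{71408} \approx 0.088744$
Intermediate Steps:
$o = - \frac{1}{48}$ ($o = \frac{1}{-48} = - \frac{1}{48} \approx -0.020833$)
$x{\left(L \right)} = \frac{-132 + L}{2 L}$
$\frac{x{\left(o \right)}}{- \frac{4}{-1} \cdot 8926} = \frac{\frac{1}{2} \frac{1}{- \frac{1}{48}} \left(-132 - \frac{1}{48}\right)}{- \frac{4}{-1} \cdot 8926} = \frac{\frac{1}{2} \left(-48\right) \left(- \frac{6337}{48}\right)}{\left(-4\right) \left(-1\right) 8926} = \frac{6337}{2 \cdot 4 \cdot 8926} = \frac{6337}{2 \cdot 35704} = \frac{6337}{2} \cdot \frac{1}{35704} = \frac{6337}{71408}$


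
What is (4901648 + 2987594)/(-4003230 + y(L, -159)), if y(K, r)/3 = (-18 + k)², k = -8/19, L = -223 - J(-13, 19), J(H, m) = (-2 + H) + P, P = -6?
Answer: -1424008181/722399265 ≈ -1.9712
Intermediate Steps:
J(H, m) = -8 + H (J(H, m) = (-2 + H) - 6 = -8 + H)
L = -202 (L = -223 - (-8 - 13) = -223 - 1*(-21) = -223 + 21 = -202)
k = -8/19 (k = -8*1/19 = -8/19 ≈ -0.42105)
y(K, r) = 367500/361 (y(K, r) = 3*(-18 - 8/19)² = 3*(-350/19)² = 3*(122500/361) = 367500/361)
(4901648 + 2987594)/(-4003230 + y(L, -159)) = (4901648 + 2987594)/(-4003230 + 367500/361) = 7889242/(-1444798530/361) = 7889242*(-361/1444798530) = -1424008181/722399265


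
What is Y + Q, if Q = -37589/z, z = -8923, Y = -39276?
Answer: -350422159/8923 ≈ -39272.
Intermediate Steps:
Q = 37589/8923 (Q = -37589/(-8923) = -37589*(-1/8923) = 37589/8923 ≈ 4.2126)
Y + Q = -39276 + 37589/8923 = -350422159/8923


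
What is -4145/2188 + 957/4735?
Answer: -17532659/10360180 ≈ -1.6923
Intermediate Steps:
-4145/2188 + 957/4735 = -17532659/10360180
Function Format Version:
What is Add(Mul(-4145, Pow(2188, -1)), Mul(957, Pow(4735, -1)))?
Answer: Rational(-17532659, 10360180) ≈ -1.6923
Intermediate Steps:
Add(Mul(-4145, Pow(2188, -1)), Mul(957, Pow(4735, -1))) = Add(Mul(-4145, Rational(1, 2188)), Mul(957, Rational(1, 4735))) = Add(Rational(-4145, 2188), Rational(957, 4735)) = Rational(-17532659, 10360180)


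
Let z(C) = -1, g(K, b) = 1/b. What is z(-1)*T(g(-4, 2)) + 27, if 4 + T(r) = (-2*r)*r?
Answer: 63/2 ≈ 31.500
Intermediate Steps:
T(r) = -4 - 2*r**2 (T(r) = -4 + (-2*r)*r = -4 - 2*r**2)
z(-1)*T(g(-4, 2)) + 27 = -(-4 - 2*(1/2)**2) + 27 = -(-4 - 2*1/4) + 27 = -(-4 - 1/2) + 27 = -1*(-9/2) + 27 = 9/2 + 27 = 63/2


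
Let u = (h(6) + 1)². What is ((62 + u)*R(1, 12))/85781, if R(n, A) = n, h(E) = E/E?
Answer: 66/85781 ≈ 0.00076940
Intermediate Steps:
h(E) = 1
u = 4 (u = (1 + 1)² = 2² = 4)
((62 + u)*R(1, 12))/85781 = ((62 + 4)*1)/85781 = (66*1)*(1/85781) = 66*(1/85781) = 66/85781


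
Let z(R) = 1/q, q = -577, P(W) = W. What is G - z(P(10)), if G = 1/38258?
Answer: 38835/22074866 ≈ 0.0017592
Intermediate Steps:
G = 1/38258 ≈ 2.6138e-5
z(R) = -1/577 (z(R) = 1/(-577) = -1/577)
G - z(P(10)) = 1/38258 - 1*(-1/577) = 1/38258 + 1/577 = 38835/22074866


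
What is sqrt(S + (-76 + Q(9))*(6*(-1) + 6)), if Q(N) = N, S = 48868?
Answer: 2*sqrt(12217) ≈ 221.06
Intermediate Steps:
sqrt(S + (-76 + Q(9))*(6*(-1) + 6)) = sqrt(48868 + (-76 + 9)*(6*(-1) + 6)) = sqrt(48868 - 67*(-6 + 6)) = sqrt(48868 - 67*0) = sqrt(48868 + 0) = sqrt(48868) = 2*sqrt(12217)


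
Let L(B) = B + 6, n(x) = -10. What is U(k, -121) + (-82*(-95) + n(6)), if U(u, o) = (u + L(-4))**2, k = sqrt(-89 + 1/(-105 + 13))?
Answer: 707939/92 + 2*I*sqrt(188347)/23 ≈ 7695.0 + 37.738*I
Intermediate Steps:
L(B) = 6 + B
k = I*sqrt(188347)/46 (k = sqrt(-89 + 1/(-92)) = sqrt(-89 - 1/92) = sqrt(-8189/92) = I*sqrt(188347)/46 ≈ 9.4346*I)
U(u, o) = (2 + u)**2 (U(u, o) = (u + (6 - 4))**2 = (u + 2)**2 = (2 + u)**2)
U(k, -121) + (-82*(-95) + n(6)) = (2 + I*sqrt(188347)/46)**2 + (-82*(-95) - 10) = (2 + I*sqrt(188347)/46)**2 + (7790 - 10) = (2 + I*sqrt(188347)/46)**2 + 7780 = 7780 + (2 + I*sqrt(188347)/46)**2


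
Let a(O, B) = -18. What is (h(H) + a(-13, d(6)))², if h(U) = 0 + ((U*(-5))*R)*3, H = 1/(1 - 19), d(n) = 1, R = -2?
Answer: 3481/9 ≈ 386.78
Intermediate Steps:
H = -1/18 (H = 1/(-18) = -1/18 ≈ -0.055556)
h(U) = 30*U (h(U) = 0 + ((U*(-5))*(-2))*3 = 0 + (-5*U*(-2))*3 = 0 + (10*U)*3 = 0 + 30*U = 30*U)
(h(H) + a(-13, d(6)))² = (30*(-1/18) - 18)² = (-5/3 - 18)² = (-59/3)² = 3481/9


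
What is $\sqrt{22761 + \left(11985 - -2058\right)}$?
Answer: $2 \sqrt{9201} \approx 191.84$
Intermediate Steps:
$\sqrt{22761 + \left(11985 - -2058\right)} = \sqrt{22761 + \left(11985 + 2058\right)} = \sqrt{22761 + 14043} = \sqrt{36804} = 2 \sqrt{9201}$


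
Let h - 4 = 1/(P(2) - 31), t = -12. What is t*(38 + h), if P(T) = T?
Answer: -14604/29 ≈ -503.59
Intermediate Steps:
h = 115/29 (h = 4 + 1/(2 - 31) = 4 + 1/(-29) = 4 - 1/29 = 115/29 ≈ 3.9655)
t*(38 + h) = -12*(38 + 115/29) = -12*1217/29 = -14604/29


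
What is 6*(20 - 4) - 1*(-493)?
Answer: 589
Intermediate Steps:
6*(20 - 4) - 1*(-493) = 6*16 + 493 = 96 + 493 = 589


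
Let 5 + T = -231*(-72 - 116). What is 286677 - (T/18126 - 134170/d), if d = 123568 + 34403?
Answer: 273620477731643/954460782 ≈ 2.8668e+5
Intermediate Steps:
d = 157971
T = 43423 (T = -5 - 231*(-72 - 116) = -5 - 231*(-188) = -5 + 43428 = 43423)
286677 - (T/18126 - 134170/d) = 286677 - (43423/18126 - 134170/157971) = 286677 - 1*1475869771/954460782 = 286677 - 1475869771/954460782 = 273620477731643/954460782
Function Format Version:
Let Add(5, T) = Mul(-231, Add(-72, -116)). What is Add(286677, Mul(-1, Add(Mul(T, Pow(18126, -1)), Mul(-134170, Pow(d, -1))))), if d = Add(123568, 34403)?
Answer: Rational(273620477731643, 954460782) ≈ 2.8668e+5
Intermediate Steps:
d = 157971
T = 43423 (T = Add(-5, Mul(-231, Add(-72, -116))) = Add(-5, Mul(-231, -188)) = Add(-5, 43428) = 43423)
Add(286677, Mul(-1, Add(Mul(T, Pow(18126, -1)), Mul(-134170, Pow(d, -1))))) = Add(286677, Mul(-1, Add(Mul(43423, Pow(18126, -1)), Mul(-134170, Pow(157971, -1))))) = Add(286677, Mul(-1, Add(Mul(43423, Rational(1, 18126)), Mul(-134170, Rational(1, 157971))))) = Add(286677, Mul(-1, Add(Rational(43423, 18126), Rational(-134170, 157971)))) = Add(286677, Mul(-1, Rational(1475869771, 954460782))) = Add(286677, Rational(-1475869771, 954460782)) = Rational(273620477731643, 954460782)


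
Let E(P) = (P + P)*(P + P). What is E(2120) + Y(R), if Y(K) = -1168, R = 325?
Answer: 17976432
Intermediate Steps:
E(P) = 4*P² (E(P) = (2*P)*(2*P) = 4*P²)
E(2120) + Y(R) = 4*2120² - 1168 = 4*4494400 - 1168 = 17977600 - 1168 = 17976432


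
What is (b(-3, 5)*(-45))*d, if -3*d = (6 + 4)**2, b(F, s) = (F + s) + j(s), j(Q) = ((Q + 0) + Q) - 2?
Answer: 15000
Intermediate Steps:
j(Q) = -2 + 2*Q (j(Q) = (Q + Q) - 2 = 2*Q - 2 = -2 + 2*Q)
b(F, s) = -2 + F + 3*s (b(F, s) = (F + s) + (-2 + 2*s) = -2 + F + 3*s)
d = -100/3 (d = -(6 + 4)**2/3 = -1/3*10**2 = -1/3*100 = -100/3 ≈ -33.333)
(b(-3, 5)*(-45))*d = ((-2 - 3 + 3*5)*(-45))*(-100/3) = ((-2 - 3 + 15)*(-45))*(-100/3) = (10*(-45))*(-100/3) = -450*(-100/3) = 15000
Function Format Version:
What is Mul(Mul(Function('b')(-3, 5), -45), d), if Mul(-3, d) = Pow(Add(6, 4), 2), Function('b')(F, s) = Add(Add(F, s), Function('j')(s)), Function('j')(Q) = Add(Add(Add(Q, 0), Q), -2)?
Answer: 15000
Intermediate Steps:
Function('j')(Q) = Add(-2, Mul(2, Q)) (Function('j')(Q) = Add(Add(Q, Q), -2) = Add(Mul(2, Q), -2) = Add(-2, Mul(2, Q)))
Function('b')(F, s) = Add(-2, F, Mul(3, s)) (Function('b')(F, s) = Add(Add(F, s), Add(-2, Mul(2, s))) = Add(-2, F, Mul(3, s)))
d = Rational(-100, 3) (d = Mul(Rational(-1, 3), Pow(Add(6, 4), 2)) = Mul(Rational(-1, 3), Pow(10, 2)) = Mul(Rational(-1, 3), 100) = Rational(-100, 3) ≈ -33.333)
Mul(Mul(Function('b')(-3, 5), -45), d) = Mul(Mul(Add(-2, -3, Mul(3, 5)), -45), Rational(-100, 3)) = Mul(Mul(Add(-2, -3, 15), -45), Rational(-100, 3)) = Mul(Mul(10, -45), Rational(-100, 3)) = Mul(-450, Rational(-100, 3)) = 15000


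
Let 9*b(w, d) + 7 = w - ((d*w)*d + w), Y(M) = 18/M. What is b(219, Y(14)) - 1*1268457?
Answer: -559407619/441 ≈ -1.2685e+6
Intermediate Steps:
b(w, d) = -7/9 - w*d**2/9 (b(w, d) = -7/9 + (w - ((d*w)*d + w))/9 = -7/9 + (w - (w*d**2 + w))/9 = -7/9 + (w - (w + w*d**2))/9 = -7/9 + (w + (-w - w*d**2))/9 = -7/9 + (-w*d**2)/9 = -7/9 - w*d**2/9)
b(219, Y(14)) - 1*1268457 = (-7/9 - 1/9*219*(18/14)**2) - 1*1268457 = (-7/9 - 1/9*219*(18*(1/14))**2) - 1268457 = (-7/9 - 1/9*219*(9/7)**2) - 1268457 = (-7/9 - 1/9*219*81/49) - 1268457 = (-7/9 - 1971/49) - 1268457 = -18082/441 - 1268457 = -559407619/441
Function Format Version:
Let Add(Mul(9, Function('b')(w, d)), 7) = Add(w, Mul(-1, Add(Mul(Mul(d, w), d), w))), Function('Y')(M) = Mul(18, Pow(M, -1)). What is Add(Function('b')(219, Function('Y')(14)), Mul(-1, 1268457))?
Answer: Rational(-559407619, 441) ≈ -1.2685e+6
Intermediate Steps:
Function('b')(w, d) = Add(Rational(-7, 9), Mul(Rational(-1, 9), w, Pow(d, 2))) (Function('b')(w, d) = Add(Rational(-7, 9), Mul(Rational(1, 9), Add(w, Mul(-1, Add(Mul(Mul(d, w), d), w))))) = Add(Rational(-7, 9), Mul(Rational(1, 9), Add(w, Mul(-1, Add(Mul(w, Pow(d, 2)), w))))) = Add(Rational(-7, 9), Mul(Rational(1, 9), Add(w, Mul(-1, Add(w, Mul(w, Pow(d, 2))))))) = Add(Rational(-7, 9), Mul(Rational(1, 9), Add(w, Add(Mul(-1, w), Mul(-1, w, Pow(d, 2)))))) = Add(Rational(-7, 9), Mul(Rational(1, 9), Mul(-1, w, Pow(d, 2)))) = Add(Rational(-7, 9), Mul(Rational(-1, 9), w, Pow(d, 2))))
Add(Function('b')(219, Function('Y')(14)), Mul(-1, 1268457)) = Add(Add(Rational(-7, 9), Mul(Rational(-1, 9), 219, Pow(Mul(18, Pow(14, -1)), 2))), Mul(-1, 1268457)) = Add(Add(Rational(-7, 9), Mul(Rational(-1, 9), 219, Pow(Mul(18, Rational(1, 14)), 2))), -1268457) = Add(Add(Rational(-7, 9), Mul(Rational(-1, 9), 219, Pow(Rational(9, 7), 2))), -1268457) = Add(Add(Rational(-7, 9), Mul(Rational(-1, 9), 219, Rational(81, 49))), -1268457) = Add(Add(Rational(-7, 9), Rational(-1971, 49)), -1268457) = Add(Rational(-18082, 441), -1268457) = Rational(-559407619, 441)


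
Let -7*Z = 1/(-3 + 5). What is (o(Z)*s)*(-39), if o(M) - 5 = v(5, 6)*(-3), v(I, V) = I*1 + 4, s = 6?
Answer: 5148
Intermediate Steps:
Z = -1/14 (Z = -1/(7*(-3 + 5)) = -⅐/2 = -⅐*½ = -1/14 ≈ -0.071429)
v(I, V) = 4 + I (v(I, V) = I + 4 = 4 + I)
o(M) = -22 (o(M) = 5 + (4 + 5)*(-3) = 5 + 9*(-3) = 5 - 27 = -22)
(o(Z)*s)*(-39) = -22*6*(-39) = -132*(-39) = 5148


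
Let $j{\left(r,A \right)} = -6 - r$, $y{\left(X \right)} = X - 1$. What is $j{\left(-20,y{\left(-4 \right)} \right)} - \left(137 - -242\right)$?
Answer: $-365$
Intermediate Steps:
$y{\left(X \right)} = -1 + X$
$j{\left(-20,y{\left(-4 \right)} \right)} - \left(137 - -242\right) = \left(-6 - -20\right) - \left(137 - -242\right) = \left(-6 + 20\right) - \left(137 + 242\right) = 14 - 379 = -365$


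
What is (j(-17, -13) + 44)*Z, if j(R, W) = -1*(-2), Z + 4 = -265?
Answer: -12374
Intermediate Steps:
Z = -269 (Z = -4 - 265 = -269)
j(R, W) = 2
(j(-17, -13) + 44)*Z = (2 + 44)*(-269) = 46*(-269) = -12374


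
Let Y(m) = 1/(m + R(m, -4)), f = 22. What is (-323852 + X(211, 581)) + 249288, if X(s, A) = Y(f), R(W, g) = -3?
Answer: -1416715/19 ≈ -74564.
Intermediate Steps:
Y(m) = 1/(-3 + m) (Y(m) = 1/(m - 3) = 1/(-3 + m))
X(s, A) = 1/19 (X(s, A) = 1/(-3 + 22) = 1/19)
(-323852 + X(211, 581)) + 249288 = (-323852 + 1/19) + 249288 = -6153187/19 + 249288 = -1416715/19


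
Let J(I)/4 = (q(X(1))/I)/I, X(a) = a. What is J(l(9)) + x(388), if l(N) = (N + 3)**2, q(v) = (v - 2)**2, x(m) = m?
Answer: 2011393/5184 ≈ 388.00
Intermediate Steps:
q(v) = (-2 + v)**2
l(N) = (3 + N)**2
J(I) = 4/I**2 (J(I) = 4*(((-2 + 1)**2/I)/I) = 4*(((-1)**2/I)/I) = 4*((1/I)/I) = 4*(1/(I*I)) = 4/I**2)
J(l(9)) + x(388) = 4/((3 + 9)**2)**2 + 388 = 4/(12**2)**2 + 388 = 4/144**2 + 388 = 4*(1/20736) + 388 = 1/5184 + 388 = 2011393/5184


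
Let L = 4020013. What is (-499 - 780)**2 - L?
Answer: -2384172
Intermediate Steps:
(-499 - 780)**2 - L = (-499 - 780)**2 - 1*4020013 = (-1279)**2 - 4020013 = 1635841 - 4020013 = -2384172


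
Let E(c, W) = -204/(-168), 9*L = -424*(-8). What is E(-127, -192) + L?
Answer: 47641/126 ≈ 378.10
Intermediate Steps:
L = 3392/9 (L = (-424*(-8))/9 = (1/9)*3392 = 3392/9 ≈ 376.89)
E(c, W) = 17/14 (E(c, W) = -204*(-1/168) = 17/14)
E(-127, -192) + L = 17/14 + 3392/9 = 47641/126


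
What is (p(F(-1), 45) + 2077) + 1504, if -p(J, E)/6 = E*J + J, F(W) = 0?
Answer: 3581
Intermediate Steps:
p(J, E) = -6*J - 6*E*J (p(J, E) = -6*(E*J + J) = -6*(J + E*J) = -6*J - 6*E*J)
(p(F(-1), 45) + 2077) + 1504 = (-6*0*(1 + 45) + 2077) + 1504 = (-6*0*46 + 2077) + 1504 = (0 + 2077) + 1504 = 2077 + 1504 = 3581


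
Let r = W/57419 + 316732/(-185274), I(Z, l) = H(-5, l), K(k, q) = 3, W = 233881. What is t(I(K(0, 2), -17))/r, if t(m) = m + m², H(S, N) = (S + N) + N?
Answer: 7882941624246/12572816843 ≈ 626.98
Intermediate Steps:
H(S, N) = S + 2*N (H(S, N) = (N + S) + N = S + 2*N)
I(Z, l) = -5 + 2*l
r = 12572816843/5319123903 (r = 233881/57419 + 316732/(-185274) = 233881*(1/57419) + 316732*(-1/185274) = 233881/57419 - 158366/92637 = 12572816843/5319123903 ≈ 2.3637)
t(I(K(0, 2), -17))/r = ((-5 + 2*(-17))*(1 + (-5 + 2*(-17))))/(12572816843/5319123903) = ((-5 - 34)*(1 + (-5 - 34)))*(5319123903/12572816843) = -39*(1 - 39)*(5319123903/12572816843) = -39*(-38)*(5319123903/12572816843) = 1482*(5319123903/12572816843) = 7882941624246/12572816843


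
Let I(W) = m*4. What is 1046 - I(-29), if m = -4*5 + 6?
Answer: 1102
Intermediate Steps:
m = -14 (m = -20 + 6 = -14)
I(W) = -56 (I(W) = -14*4 = -56)
1046 - I(-29) = 1046 - 1*(-56) = 1046 + 56 = 1102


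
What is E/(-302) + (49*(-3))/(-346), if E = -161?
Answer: 25025/26123 ≈ 0.95797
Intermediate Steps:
E/(-302) + (49*(-3))/(-346) = -161/(-302) + (49*(-3))/(-346) = -161*(-1/302) - 147*(-1/346) = 161/302 + 147/346 = 25025/26123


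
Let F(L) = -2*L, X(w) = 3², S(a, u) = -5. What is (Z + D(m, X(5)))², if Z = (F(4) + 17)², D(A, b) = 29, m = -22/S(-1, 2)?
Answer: 12100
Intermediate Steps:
X(w) = 9
m = 22/5 (m = -22/(-5) = -22*(-⅕) = 22/5 ≈ 4.4000)
Z = 81 (Z = (-2*4 + 17)² = (-8 + 17)² = 9² = 81)
(Z + D(m, X(5)))² = (81 + 29)² = 110² = 12100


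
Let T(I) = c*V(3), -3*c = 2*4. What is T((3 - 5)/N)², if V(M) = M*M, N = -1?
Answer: 576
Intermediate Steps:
c = -8/3 (c = -2*4/3 = -⅓*8 = -8/3 ≈ -2.6667)
V(M) = M²
T(I) = -24 (T(I) = -8/3*3² = -8/3*9 = -24)
T((3 - 5)/N)² = (-24)² = 576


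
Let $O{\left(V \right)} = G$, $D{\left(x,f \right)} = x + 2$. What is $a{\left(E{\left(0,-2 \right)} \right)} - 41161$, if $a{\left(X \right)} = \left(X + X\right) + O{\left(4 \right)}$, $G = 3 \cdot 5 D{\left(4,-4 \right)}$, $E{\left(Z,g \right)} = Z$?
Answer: $-41071$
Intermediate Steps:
$D{\left(x,f \right)} = 2 + x$
$G = 90$ ($G = 3 \cdot 5 \left(2 + 4\right) = 15 \cdot 6 = 90$)
$O{\left(V \right)} = 90$
$a{\left(X \right)} = 90 + 2 X$ ($a{\left(X \right)} = \left(X + X\right) + 90 = 2 X + 90 = 90 + 2 X$)
$a{\left(E{\left(0,-2 \right)} \right)} - 41161 = \left(90 + 2 \cdot 0\right) - 41161 = \left(90 + 0\right) - 41161 = 90 - 41161 = -41071$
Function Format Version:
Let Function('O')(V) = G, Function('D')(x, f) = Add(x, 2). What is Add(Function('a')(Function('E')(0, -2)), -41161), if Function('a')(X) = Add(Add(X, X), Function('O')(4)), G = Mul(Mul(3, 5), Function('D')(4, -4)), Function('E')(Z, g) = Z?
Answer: -41071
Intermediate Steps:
Function('D')(x, f) = Add(2, x)
G = 90 (G = Mul(Mul(3, 5), Add(2, 4)) = Mul(15, 6) = 90)
Function('O')(V) = 90
Function('a')(X) = Add(90, Mul(2, X)) (Function('a')(X) = Add(Add(X, X), 90) = Add(Mul(2, X), 90) = Add(90, Mul(2, X)))
Add(Function('a')(Function('E')(0, -2)), -41161) = Add(Add(90, Mul(2, 0)), -41161) = Add(Add(90, 0), -41161) = Add(90, -41161) = -41071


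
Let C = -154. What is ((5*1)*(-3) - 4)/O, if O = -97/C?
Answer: -2926/97 ≈ -30.165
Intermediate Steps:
O = 97/154 (O = -97/(-154) = -97*(-1/154) = 97/154 ≈ 0.62987)
((5*1)*(-3) - 4)/O = ((5*1)*(-3) - 4)/(97/154) = (5*(-3) - 4)*(154/97) = (-15 - 4)*(154/97) = -19*154/97 = -2926/97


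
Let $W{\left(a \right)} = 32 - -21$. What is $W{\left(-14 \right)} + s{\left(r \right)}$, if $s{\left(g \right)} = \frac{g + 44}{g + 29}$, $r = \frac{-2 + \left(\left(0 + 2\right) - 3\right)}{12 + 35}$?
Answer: $\frac{14829}{272} \approx 54.518$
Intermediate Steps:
$W{\left(a \right)} = 53$ ($W{\left(a \right)} = 32 + 21 = 53$)
$r = - \frac{3}{47}$ ($r = \frac{-2 + \left(2 - 3\right)}{47} = \left(-2 - 1\right) \frac{1}{47} = \left(-3\right) \frac{1}{47} = - \frac{3}{47} \approx -0.06383$)
$s{\left(g \right)} = \frac{44 + g}{29 + g}$
$W{\left(-14 \right)} + s{\left(r \right)} = 53 + \frac{44 - \frac{3}{47}}{29 - \frac{3}{47}} = 53 + \frac{1}{\frac{1360}{47}} \cdot \frac{2065}{47} = 53 + \frac{47}{1360} \cdot \frac{2065}{47} = 53 + \frac{413}{272} = \frac{14829}{272}$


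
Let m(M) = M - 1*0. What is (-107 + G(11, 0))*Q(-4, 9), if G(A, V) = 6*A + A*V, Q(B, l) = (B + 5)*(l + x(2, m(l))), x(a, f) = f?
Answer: -738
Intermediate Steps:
m(M) = M (m(M) = M + 0 = M)
Q(B, l) = 2*l*(5 + B) (Q(B, l) = (B + 5)*(l + l) = (5 + B)*(2*l) = 2*l*(5 + B))
(-107 + G(11, 0))*Q(-4, 9) = (-107 + 11*(6 + 0))*(2*9*(5 - 4)) = (-107 + 11*6)*(2*9*1) = (-107 + 66)*18 = -41*18 = -738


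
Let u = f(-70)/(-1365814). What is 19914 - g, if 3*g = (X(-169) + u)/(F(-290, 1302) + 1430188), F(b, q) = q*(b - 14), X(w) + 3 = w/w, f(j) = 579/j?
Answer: 5908122239958334181/296681843917200 ≈ 19914.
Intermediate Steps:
X(w) = -2 (X(w) = -3 + w/w = -3 + 1 = -2)
F(b, q) = q*(-14 + b)
u = 579/95606980 (u = (579/(-70))/(-1365814) = (579*(-1/70))*(-1/1365814) = -579/70*(-1/1365814) = 579/95606980 ≈ 6.0560e-6)
g = -191213381/296681843917200 (g = ((-2 + 579/95606980)/(1302*(-14 - 290) + 1430188))/3 = (-191213381/(95606980*(1302*(-304) + 1430188)))/3 = (-191213381/(95606980*(-395808 + 1430188)))/3 = (-191213381/95606980/1034380)/3 = (-191213381/95606980*1/1034380)/3 = (⅓)*(-191213381/98893947972400) = -191213381/296681843917200 ≈ -6.4451e-7)
19914 - g = 19914 - 1*(-191213381/296681843917200) = 19914 + 191213381/296681843917200 = 5908122239958334181/296681843917200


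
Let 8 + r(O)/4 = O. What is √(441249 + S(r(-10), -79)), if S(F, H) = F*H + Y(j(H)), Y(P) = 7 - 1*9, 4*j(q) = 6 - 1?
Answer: √446935 ≈ 668.53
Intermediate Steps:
r(O) = -32 + 4*O
j(q) = 5/4 (j(q) = (6 - 1)/4 = (¼)*5 = 5/4)
Y(P) = -2 (Y(P) = 7 - 9 = -2)
S(F, H) = -2 + F*H (S(F, H) = F*H - 2 = -2 + F*H)
√(441249 + S(r(-10), -79)) = √(441249 + (-2 + (-32 + 4*(-10))*(-79))) = √(441249 + (-2 + (-32 - 40)*(-79))) = √(441249 + (-2 - 72*(-79))) = √(441249 + (-2 + 5688)) = √(441249 + 5686) = √446935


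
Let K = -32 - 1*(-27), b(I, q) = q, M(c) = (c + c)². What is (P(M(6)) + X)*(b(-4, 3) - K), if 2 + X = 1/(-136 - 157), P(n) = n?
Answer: 332840/293 ≈ 1136.0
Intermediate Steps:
M(c) = 4*c² (M(c) = (2*c)² = 4*c²)
K = -5 (K = -32 + 27 = -5)
X = -587/293 (X = -2 + 1/(-136 - 157) = -2 + 1/(-293) = -2 - 1/293 = -587/293 ≈ -2.0034)
(P(M(6)) + X)*(b(-4, 3) - K) = (4*6² - 587/293)*(3 - 1*(-5)) = (4*36 - 587/293)*(3 + 5) = (144 - 587/293)*8 = (41605/293)*8 = 332840/293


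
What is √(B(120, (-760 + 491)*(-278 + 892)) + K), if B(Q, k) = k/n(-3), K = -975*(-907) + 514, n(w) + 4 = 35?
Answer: 9*√10434693/31 ≈ 937.82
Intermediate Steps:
n(w) = 31 (n(w) = -4 + 35 = 31)
K = 884839 (K = 884325 + 514 = 884839)
B(Q, k) = k/31
√(B(120, (-760 + 491)*(-278 + 892)) + K) = √(((-760 + 491)*(-278 + 892))/31 + 884839) = √((-269*614)/31 + 884839) = √((1/31)*(-165166) + 884839) = √(-165166/31 + 884839) = √(27264843/31) = 9*√10434693/31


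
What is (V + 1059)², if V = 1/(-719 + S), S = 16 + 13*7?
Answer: 420042683449/374544 ≈ 1.1215e+6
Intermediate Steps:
S = 107 (S = 16 + 91 = 107)
V = -1/612 (V = 1/(-719 + 107) = 1/(-612) = -1/612 ≈ -0.0016340)
(V + 1059)² = (-1/612 + 1059)² = (648107/612)² = 420042683449/374544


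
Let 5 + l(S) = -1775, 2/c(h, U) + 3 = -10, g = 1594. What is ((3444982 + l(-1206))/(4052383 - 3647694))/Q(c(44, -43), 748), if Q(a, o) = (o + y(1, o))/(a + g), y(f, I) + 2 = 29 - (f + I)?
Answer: 35671572720/68392441 ≈ 521.57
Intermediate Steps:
y(f, I) = 27 - I - f (y(f, I) = -2 + (29 - (f + I)) = -2 + (29 - (I + f)) = -2 + (29 + (-I - f)) = -2 + (29 - I - f) = 27 - I - f)
c(h, U) = -2/13 (c(h, U) = 2/(-3 - 10) = 2/(-13) = 2*(-1/13) = -2/13)
Q(a, o) = 26/(1594 + a) (Q(a, o) = (o + (27 - o - 1*1))/(a + 1594) = (o + (27 - o - 1))/(1594 + a) = (o + (26 - o))/(1594 + a) = 26/(1594 + a))
l(S) = -1780 (l(S) = -5 - 1775 = -1780)
((3444982 + l(-1206))/(4052383 - 3647694))/Q(c(44, -43), 748) = ((3444982 - 1780)/(4052383 - 3647694))/((26/(1594 - 2/13))) = (3443202/404689)/((26/(20720/13))) = (3443202*(1/404689))/((26*(13/20720))) = 3443202/(404689*(169/10360)) = (3443202/404689)*(10360/169) = 35671572720/68392441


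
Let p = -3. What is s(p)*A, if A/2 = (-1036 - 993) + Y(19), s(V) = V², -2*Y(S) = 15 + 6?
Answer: -36711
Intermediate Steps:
Y(S) = -21/2 (Y(S) = -(15 + 6)/2 = -½*21 = -21/2)
A = -4079 (A = 2*((-1036 - 993) - 21/2) = 2*(-2029 - 21/2) = 2*(-4079/2) = -4079)
s(p)*A = (-3)²*(-4079) = 9*(-4079) = -36711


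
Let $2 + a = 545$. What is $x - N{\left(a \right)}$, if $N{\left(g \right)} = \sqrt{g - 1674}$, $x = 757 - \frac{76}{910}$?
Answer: $\frac{344397}{455} - i \sqrt{1131} \approx 756.92 - 33.63 i$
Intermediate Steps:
$x = \frac{344397}{455}$ ($x = 757 - \frac{38}{455} = \frac{344397}{455} \approx 756.92$)
$a = 543$ ($a = -2 + 545 = 543$)
$N{\left(g \right)} = \sqrt{-1674 + g}$
$x - N{\left(a \right)} = \frac{344397}{455} - \sqrt{-1674 + 543} = \frac{344397}{455} - \sqrt{-1131} = \frac{344397}{455} - i \sqrt{1131}$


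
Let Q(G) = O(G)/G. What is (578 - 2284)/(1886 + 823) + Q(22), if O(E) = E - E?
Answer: -1706/2709 ≈ -0.62975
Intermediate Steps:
O(E) = 0
Q(G) = 0 (Q(G) = 0/G = 0)
(578 - 2284)/(1886 + 823) + Q(22) = (578 - 2284)/(1886 + 823) + 0 = -1706/2709 + 0 = -1706/2709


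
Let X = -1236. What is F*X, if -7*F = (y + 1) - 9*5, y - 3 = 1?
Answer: -49440/7 ≈ -7062.9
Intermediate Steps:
y = 4 (y = 3 + 1 = 4)
F = 40/7 (F = -((4 + 1) - 9*5)/7 = -(5 - 45)/7 = -⅐*(-40) = 40/7 ≈ 5.7143)
F*X = (40/7)*(-1236) = -49440/7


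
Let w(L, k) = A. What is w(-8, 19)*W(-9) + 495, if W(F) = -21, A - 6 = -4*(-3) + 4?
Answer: 33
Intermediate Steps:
A = 22 (A = 6 + (-4*(-3) + 4) = 6 + (12 + 4) = 6 + 16 = 22)
w(L, k) = 22
w(-8, 19)*W(-9) + 495 = 22*(-21) + 495 = -462 + 495 = 33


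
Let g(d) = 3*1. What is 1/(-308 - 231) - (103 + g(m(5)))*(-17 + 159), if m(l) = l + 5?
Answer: -8113029/539 ≈ -15052.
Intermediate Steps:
m(l) = 5 + l
g(d) = 3
1/(-308 - 231) - (103 + g(m(5)))*(-17 + 159) = 1/(-308 - 231) - (103 + 3)*(-17 + 159) = 1/(-539) - 106*142 = -1/539 - 1*15052 = -1/539 - 15052 = -8113029/539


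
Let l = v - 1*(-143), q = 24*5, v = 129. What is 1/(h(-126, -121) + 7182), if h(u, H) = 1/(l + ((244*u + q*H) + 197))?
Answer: 44795/321717689 ≈ 0.00013924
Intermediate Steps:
q = 120
l = 272 (l = 129 - 1*(-143) = 129 + 143 = 272)
h(u, H) = 1/(469 + 120*H + 244*u) (h(u, H) = 1/(272 + ((244*u + 120*H) + 197)) = 1/(272 + ((120*H + 244*u) + 197)) = 1/(272 + (197 + 120*H + 244*u)) = 1/(469 + 120*H + 244*u))
1/(h(-126, -121) + 7182) = 1/(1/(469 + 120*(-121) + 244*(-126)) + 7182) = 1/(1/(469 - 14520 - 30744) + 7182) = 1/(1/(-44795) + 7182) = 1/(-1/44795 + 7182) = 1/(321717689/44795) = 44795/321717689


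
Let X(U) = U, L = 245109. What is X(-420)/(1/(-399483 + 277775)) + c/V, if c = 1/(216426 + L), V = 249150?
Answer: 5878059103764540001/114991445250 ≈ 5.1117e+7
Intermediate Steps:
c = 1/461535 (c = 1/(216426 + 245109) = 1/461535 ≈ 2.1667e-6)
X(-420)/(1/(-399483 + 277775)) + c/V = -420/(1/(-399483 + 277775)) + (1/461535)/249150 = -420/(1/(-121708)) + (1/461535)*(1/249150) = -420/(-1/121708) + 1/114991445250 = -420*(-121708) + 1/114991445250 = 51117360 + 1/114991445250 = 5878059103764540001/114991445250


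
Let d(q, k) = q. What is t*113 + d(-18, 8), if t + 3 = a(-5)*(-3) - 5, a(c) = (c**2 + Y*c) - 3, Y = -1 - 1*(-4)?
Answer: -3295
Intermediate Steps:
Y = 3 (Y = -1 + 4 = 3)
a(c) = -3 + c**2 + 3*c (a(c) = (c**2 + 3*c) - 3 = -3 + c**2 + 3*c)
t = -29 (t = -3 + ((-3 + (-5)**2 + 3*(-5))*(-3) - 5) = -3 + ((-3 + 25 - 15)*(-3) - 5) = -3 + (7*(-3) - 5) = -3 + (-21 - 5) = -3 - 26 = -29)
t*113 + d(-18, 8) = -29*113 - 18 = -3277 - 18 = -3295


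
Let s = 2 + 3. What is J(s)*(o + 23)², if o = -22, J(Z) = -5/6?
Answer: -⅚ ≈ -0.83333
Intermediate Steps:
s = 5
J(Z) = -⅚ (J(Z) = -5*⅙ = -⅚)
J(s)*(o + 23)² = -5*(-22 + 23)²/6 = -⅚*1² = -⅚*1 = -⅚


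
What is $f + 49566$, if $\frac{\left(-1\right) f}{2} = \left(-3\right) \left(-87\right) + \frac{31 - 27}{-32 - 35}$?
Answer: $\frac{3285956}{67} \approx 49044.0$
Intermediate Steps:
$f = - \frac{34966}{67}$ ($f = - 2 \left(\left(-3\right) \left(-87\right) + \frac{31 - 27}{-32 - 35}\right) = - 2 \left(261 + \frac{4}{-67}\right) = - 2 \left(261 + 4 \left(- \frac{1}{67}\right)\right) = - 2 \left(261 - \frac{4}{67}\right) = \left(-2\right) \frac{17483}{67} = - \frac{34966}{67} \approx -521.88$)
$f + 49566 = - \frac{34966}{67} + 49566 = \frac{3285956}{67}$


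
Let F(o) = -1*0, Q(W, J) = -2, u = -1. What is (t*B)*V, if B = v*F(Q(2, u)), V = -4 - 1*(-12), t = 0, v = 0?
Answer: 0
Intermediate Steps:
F(o) = 0
V = 8 (V = -4 + 12 = 8)
B = 0 (B = 0*0 = 0)
(t*B)*V = (0*0)*8 = 0*8 = 0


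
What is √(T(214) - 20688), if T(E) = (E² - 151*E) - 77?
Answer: I*√7283 ≈ 85.34*I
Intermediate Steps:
T(E) = -77 + E² - 151*E
√(T(214) - 20688) = √((-77 + 214² - 151*214) - 20688) = √((-77 + 45796 - 32314) - 20688) = √(13405 - 20688) = √(-7283) = I*√7283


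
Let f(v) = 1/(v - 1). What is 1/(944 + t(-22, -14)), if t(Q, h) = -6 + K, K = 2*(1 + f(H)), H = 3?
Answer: 1/941 ≈ 0.0010627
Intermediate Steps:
f(v) = 1/(-1 + v)
K = 3 (K = 2*(1 + 1/(-1 + 3)) = 2*(1 + 1/2) = 2*(1 + ½) = 2*(3/2) = 3)
t(Q, h) = -3 (t(Q, h) = -6 + 3 = -3)
1/(944 + t(-22, -14)) = 1/(944 - 3) = 1/941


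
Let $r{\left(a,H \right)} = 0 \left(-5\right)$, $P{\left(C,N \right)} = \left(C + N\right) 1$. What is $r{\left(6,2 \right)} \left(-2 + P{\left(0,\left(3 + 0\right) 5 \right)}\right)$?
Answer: $0$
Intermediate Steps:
$P{\left(C,N \right)} = C + N$
$r{\left(a,H \right)} = 0$
$r{\left(6,2 \right)} \left(-2 + P{\left(0,\left(3 + 0\right) 5 \right)}\right) = 0 \left(-2 + \left(0 + \left(3 + 0\right) 5\right)\right) = 0 \left(-2 + \left(0 + 3 \cdot 5\right)\right) = 0 \left(-2 + \left(0 + 15\right)\right) = 0 \left(-2 + 15\right) = 0 \cdot 13 = 0$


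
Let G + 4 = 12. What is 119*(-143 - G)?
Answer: -17969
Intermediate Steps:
G = 8 (G = -4 + 12 = 8)
119*(-143 - G) = 119*(-143 - 1*8) = 119*(-143 - 8) = 119*(-151) = -17969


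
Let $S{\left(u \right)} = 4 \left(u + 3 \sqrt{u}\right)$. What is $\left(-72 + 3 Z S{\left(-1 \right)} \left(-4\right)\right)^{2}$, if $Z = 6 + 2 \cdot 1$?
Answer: $-1229760 - 718848 i \approx -1.2298 \cdot 10^{6} - 7.1885 \cdot 10^{5} i$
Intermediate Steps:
$Z = 8$ ($Z = 6 + 2 = 8$)
$S{\left(u \right)} = 4 u + 12 \sqrt{u}$
$\left(-72 + 3 Z S{\left(-1 \right)} \left(-4\right)\right)^{2} = \left(-72 + 3 \cdot 8 \left(4 \left(-1\right) + 12 \sqrt{-1}\right) \left(-4\right)\right)^{2} = \left(-72 + 24 \left(-4 + 12 i\right) \left(-4\right)\right)^{2} = \left(-72 + 24 \left(16 - 48 i\right)\right)^{2} = \left(-72 + \left(384 - 1152 i\right)\right)^{2} = \left(312 - 1152 i\right)^{2}$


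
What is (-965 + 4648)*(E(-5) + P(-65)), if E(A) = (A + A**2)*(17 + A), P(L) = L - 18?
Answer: 578231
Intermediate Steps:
P(L) = -18 + L
E(A) = (17 + A)*(A + A**2)
(-965 + 4648)*(E(-5) + P(-65)) = (-965 + 4648)*(-5*(17 + (-5)**2 + 18*(-5)) + (-18 - 65)) = 3683*(-5*(17 + 25 - 90) - 83) = 3683*(-5*(-48) - 83) = 3683*(240 - 83) = 3683*157 = 578231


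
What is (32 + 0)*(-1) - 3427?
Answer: -3459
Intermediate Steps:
(32 + 0)*(-1) - 3427 = 32*(-1) - 3427 = -32 - 3427 = -3459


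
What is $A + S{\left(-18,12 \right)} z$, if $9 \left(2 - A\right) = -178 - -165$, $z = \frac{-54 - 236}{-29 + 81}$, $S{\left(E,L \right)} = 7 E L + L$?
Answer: $\frac{979153}{117} \approx 8368.8$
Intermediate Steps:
$S{\left(E,L \right)} = L + 7 E L$ ($S{\left(E,L \right)} = 7 E L + L = L + 7 E L$)
$z = - \frac{145}{26}$ ($z = - \frac{290}{52} = \left(-290\right) \frac{1}{52} = - \frac{145}{26} \approx -5.5769$)
$A = \frac{31}{9}$ ($A = 2 - \frac{-178 - -165}{9} = 2 - \frac{-178 + 165}{9} = 2 - - \frac{13}{9} = 2 + \frac{13}{9} = \frac{31}{9} \approx 3.4444$)
$A + S{\left(-18,12 \right)} z = \frac{31}{9} + 12 \left(1 + 7 \left(-18\right)\right) \left(- \frac{145}{26}\right) = \frac{31}{9} + 12 \left(1 - 126\right) \left(- \frac{145}{26}\right) = \frac{31}{9} + 12 \left(-125\right) \left(- \frac{145}{26}\right) = \frac{31}{9} - - \frac{108750}{13} = \frac{31}{9} + \frac{108750}{13} = \frac{979153}{117}$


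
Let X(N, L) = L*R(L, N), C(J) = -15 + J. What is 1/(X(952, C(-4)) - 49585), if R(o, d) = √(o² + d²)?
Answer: -9917/426273232 + 19*√906665/2131366160 ≈ -1.4776e-5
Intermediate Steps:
R(o, d) = √(d² + o²)
X(N, L) = L*√(L² + N²) (X(N, L) = L*√(N² + L²) = L*√(L² + N²))
1/(X(952, C(-4)) - 49585) = 1/((-15 - 4)*√((-15 - 4)² + 952²) - 49585) = 1/(-19*√((-19)² + 906304) - 49585) = 1/(-19*√(361 + 906304) - 49585) = 1/(-19*√906665 - 49585) = 1/(-49585 - 19*√906665)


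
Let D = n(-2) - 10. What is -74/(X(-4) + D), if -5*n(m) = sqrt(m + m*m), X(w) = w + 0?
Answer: 12950/2449 - 185*sqrt(2)/2449 ≈ 5.1810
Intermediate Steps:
X(w) = w
n(m) = -sqrt(m + m**2)/5 (n(m) = -sqrt(m + m*m)/5 = -sqrt(m + m**2)/5)
D = -10 - sqrt(2)/5 (D = -sqrt(2)/5 - 10 = -10 - sqrt(2)/5 ≈ -10.283)
-74/(X(-4) + D) = -74/(-4 + (-10 - sqrt(2)/5)) = -74/(-14 - sqrt(2)/5)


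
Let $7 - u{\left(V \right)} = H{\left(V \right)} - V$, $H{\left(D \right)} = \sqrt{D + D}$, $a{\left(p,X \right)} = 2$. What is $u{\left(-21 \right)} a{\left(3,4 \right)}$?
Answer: $-28 - 2 i \sqrt{42} \approx -28.0 - 12.961 i$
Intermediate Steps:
$H{\left(D \right)} = \sqrt{2} \sqrt{D}$ ($H{\left(D \right)} = \sqrt{2 D} = \sqrt{2} \sqrt{D}$)
$u{\left(V \right)} = 7 + V - \sqrt{2} \sqrt{V}$ ($u{\left(V \right)} = 7 - \left(\sqrt{2} \sqrt{V} - V\right) = 7 - \left(- V + \sqrt{2} \sqrt{V}\right) = 7 + V - \sqrt{2} \sqrt{V}$)
$u{\left(-21 \right)} a{\left(3,4 \right)} = \left(7 - 21 - \sqrt{2} \sqrt{-21}\right) 2 = \left(7 - 21 - \sqrt{2} i \sqrt{21}\right) 2 = \left(7 - 21 - i \sqrt{42}\right) 2 = \left(-14 - i \sqrt{42}\right) 2 = -28 - 2 i \sqrt{42}$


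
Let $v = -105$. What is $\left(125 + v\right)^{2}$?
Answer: $400$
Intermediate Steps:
$\left(125 + v\right)^{2} = \left(125 - 105\right)^{2} = 20^{2} = 400$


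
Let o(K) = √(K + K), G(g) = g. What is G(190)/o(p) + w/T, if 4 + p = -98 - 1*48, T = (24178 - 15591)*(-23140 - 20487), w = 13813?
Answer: -13813/374625049 - 19*I*√3/3 ≈ -3.6872e-5 - 10.97*I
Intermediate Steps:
T = -374625049 (T = 8587*(-43627) = -374625049)
p = -150 (p = -4 + (-98 - 1*48) = -4 + (-98 - 48) = -4 - 146 = -150)
o(K) = √2*√K (o(K) = √(2*K) = √2*√K)
G(190)/o(p) + w/T = 190/((√2*√(-150))) + 13813/(-374625049) = 190/((√2*(5*I*√6))) + 13813*(-1/374625049) = 190/((10*I*√3)) - 13813/374625049 = 190*(-I*√3/30) - 13813/374625049 = -19*I*√3/3 - 13813/374625049 = -13813/374625049 - 19*I*√3/3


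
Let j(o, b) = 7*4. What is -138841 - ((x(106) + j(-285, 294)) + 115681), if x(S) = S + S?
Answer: -254762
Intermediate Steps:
x(S) = 2*S
j(o, b) = 28
-138841 - ((x(106) + j(-285, 294)) + 115681) = -138841 - ((2*106 + 28) + 115681) = -138841 - ((212 + 28) + 115681) = -138841 - (240 + 115681) = -138841 - 1*115921 = -138841 - 115921 = -254762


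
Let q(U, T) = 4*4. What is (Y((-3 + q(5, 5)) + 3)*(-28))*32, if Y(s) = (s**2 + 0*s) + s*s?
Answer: -458752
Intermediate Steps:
q(U, T) = 16
Y(s) = 2*s**2 (Y(s) = (s**2 + 0) + s**2 = s**2 + s**2 = 2*s**2)
(Y((-3 + q(5, 5)) + 3)*(-28))*32 = ((2*((-3 + 16) + 3)**2)*(-28))*32 = ((2*(13 + 3)**2)*(-28))*32 = ((2*16**2)*(-28))*32 = ((2*256)*(-28))*32 = (512*(-28))*32 = -14336*32 = -458752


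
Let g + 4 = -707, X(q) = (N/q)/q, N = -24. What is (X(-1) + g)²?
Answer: 540225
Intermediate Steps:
X(q) = -24/q² (X(q) = (-24/q)/q = -24/q²)
g = -711 (g = -4 - 707 = -711)
(X(-1) + g)² = (-24/(-1)² - 711)² = (-24*1 - 711)² = (-24 - 711)² = (-735)² = 540225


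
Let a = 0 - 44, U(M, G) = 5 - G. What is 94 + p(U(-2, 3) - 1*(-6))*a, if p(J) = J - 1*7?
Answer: 50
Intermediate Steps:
a = -44
p(J) = -7 + J (p(J) = J - 7 = -7 + J)
94 + p(U(-2, 3) - 1*(-6))*a = 94 + (-7 + ((5 - 1*3) - 1*(-6)))*(-44) = 94 + (-7 + ((5 - 3) + 6))*(-44) = 94 + (-7 + (2 + 6))*(-44) = 94 + (-7 + 8)*(-44) = 94 + 1*(-44) = 94 - 44 = 50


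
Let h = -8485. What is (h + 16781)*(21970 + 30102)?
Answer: 431989312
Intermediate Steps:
(h + 16781)*(21970 + 30102) = (-8485 + 16781)*(21970 + 30102) = 8296*52072 = 431989312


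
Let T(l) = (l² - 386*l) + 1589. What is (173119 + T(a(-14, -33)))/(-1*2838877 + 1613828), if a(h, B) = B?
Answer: -188535/1225049 ≈ -0.15390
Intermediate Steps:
T(l) = 1589 + l² - 386*l
(173119 + T(a(-14, -33)))/(-1*2838877 + 1613828) = (173119 + (1589 + (-33)² - 386*(-33)))/(-1*2838877 + 1613828) = (173119 + (1589 + 1089 + 12738))/(-2838877 + 1613828) = (173119 + 15416)/(-1225049) = 188535*(-1/1225049) = -188535/1225049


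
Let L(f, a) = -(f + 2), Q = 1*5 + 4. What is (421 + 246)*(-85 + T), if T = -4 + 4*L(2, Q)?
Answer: -70035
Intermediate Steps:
Q = 9 (Q = 5 + 4 = 9)
L(f, a) = -2 - f (L(f, a) = -(2 + f) = -2 - f)
T = -20 (T = -4 + 4*(-2 - 1*2) = -4 + 4*(-2 - 2) = -4 + 4*(-4) = -4 - 16 = -20)
(421 + 246)*(-85 + T) = (421 + 246)*(-85 - 20) = 667*(-105) = -70035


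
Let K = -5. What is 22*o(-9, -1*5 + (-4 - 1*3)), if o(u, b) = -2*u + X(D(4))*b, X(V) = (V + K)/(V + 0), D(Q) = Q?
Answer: 462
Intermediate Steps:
X(V) = (-5 + V)/V (X(V) = (V - 5)/(V + 0) = (-5 + V)/V)
o(u, b) = -2*u - b/4 (o(u, b) = -2*u + ((-5 + 4)/4)*b = -2*u + ((¼)*(-1))*b = -2*u - b/4)
22*o(-9, -1*5 + (-4 - 1*3)) = 22*(-2*(-9) - (-1*5 + (-4 - 1*3))/4) = 22*(18 - (-5 + (-4 - 3))/4) = 22*(18 - (-5 - 7)/4) = 22*(18 - ¼*(-12)) = 22*(18 + 3) = 22*21 = 462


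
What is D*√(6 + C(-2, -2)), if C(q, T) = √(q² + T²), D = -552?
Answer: -552*√(6 + 2*√2) ≈ -1640.1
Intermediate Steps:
C(q, T) = √(T² + q²)
D*√(6 + C(-2, -2)) = -552*√(6 + √((-2)² + (-2)²)) = -552*√(6 + √(4 + 4)) = -552*√(6 + √8) = -552*√(6 + 2*√2)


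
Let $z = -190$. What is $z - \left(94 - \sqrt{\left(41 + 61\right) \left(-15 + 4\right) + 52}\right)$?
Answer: $-284 + i \sqrt{1070} \approx -284.0 + 32.711 i$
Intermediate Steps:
$z - \left(94 - \sqrt{\left(41 + 61\right) \left(-15 + 4\right) + 52}\right) = -190 - \left(94 - \sqrt{\left(41 + 61\right) \left(-15 + 4\right) + 52}\right) = -190 - \left(94 - \sqrt{102 \left(-11\right) + 52}\right) = -190 - \left(94 - \sqrt{-1122 + 52}\right) = -190 - \left(94 - \sqrt{-1070}\right) = -190 - \left(94 - i \sqrt{1070}\right) = -284 + i \sqrt{1070}$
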